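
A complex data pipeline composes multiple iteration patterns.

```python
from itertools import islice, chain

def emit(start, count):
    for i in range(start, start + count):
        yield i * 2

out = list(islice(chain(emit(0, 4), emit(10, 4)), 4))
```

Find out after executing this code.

Step 1: emit(0, 4) yields [0, 2, 4, 6].
Step 2: emit(10, 4) yields [20, 22, 24, 26].
Step 3: chain concatenates: [0, 2, 4, 6, 20, 22, 24, 26].
Step 4: islice takes first 4: [0, 2, 4, 6].
Therefore out = [0, 2, 4, 6].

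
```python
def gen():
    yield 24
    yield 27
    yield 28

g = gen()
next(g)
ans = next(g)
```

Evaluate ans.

Step 1: gen() creates a generator.
Step 2: next(g) yields 24 (consumed and discarded).
Step 3: next(g) yields 27, assigned to ans.
Therefore ans = 27.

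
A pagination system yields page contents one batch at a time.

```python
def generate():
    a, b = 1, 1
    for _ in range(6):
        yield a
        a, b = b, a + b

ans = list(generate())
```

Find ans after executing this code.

Step 1: Fibonacci-like sequence starting with a=1, b=1:
  Iteration 1: yield a=1, then a,b = 1,2
  Iteration 2: yield a=1, then a,b = 2,3
  Iteration 3: yield a=2, then a,b = 3,5
  Iteration 4: yield a=3, then a,b = 5,8
  Iteration 5: yield a=5, then a,b = 8,13
  Iteration 6: yield a=8, then a,b = 13,21
Therefore ans = [1, 1, 2, 3, 5, 8].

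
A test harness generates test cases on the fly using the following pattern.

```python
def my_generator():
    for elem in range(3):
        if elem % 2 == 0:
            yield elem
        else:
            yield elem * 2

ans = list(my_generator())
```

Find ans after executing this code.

Step 1: For each elem in range(3), yield elem if even, else elem*2:
  elem=0 (even): yield 0
  elem=1 (odd): yield 1*2 = 2
  elem=2 (even): yield 2
Therefore ans = [0, 2, 2].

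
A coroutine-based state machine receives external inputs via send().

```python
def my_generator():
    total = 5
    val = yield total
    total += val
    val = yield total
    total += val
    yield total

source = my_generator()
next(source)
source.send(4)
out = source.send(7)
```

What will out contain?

Step 1: next() -> yield total=5.
Step 2: send(4) -> val=4, total = 5+4 = 9, yield 9.
Step 3: send(7) -> val=7, total = 9+7 = 16, yield 16.
Therefore out = 16.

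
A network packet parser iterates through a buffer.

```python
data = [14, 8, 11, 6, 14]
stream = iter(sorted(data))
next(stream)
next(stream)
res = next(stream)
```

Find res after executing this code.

Step 1: sorted([14, 8, 11, 6, 14]) = [6, 8, 11, 14, 14].
Step 2: Create iterator and skip 2 elements.
Step 3: next() returns 11.
Therefore res = 11.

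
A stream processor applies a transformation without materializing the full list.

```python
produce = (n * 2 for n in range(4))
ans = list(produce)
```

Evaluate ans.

Step 1: For each n in range(4), compute n*2:
  n=0: 0*2 = 0
  n=1: 1*2 = 2
  n=2: 2*2 = 4
  n=3: 3*2 = 6
Therefore ans = [0, 2, 4, 6].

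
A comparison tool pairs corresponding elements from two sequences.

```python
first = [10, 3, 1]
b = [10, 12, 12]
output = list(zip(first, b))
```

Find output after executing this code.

Step 1: zip pairs elements at same index:
  Index 0: (10, 10)
  Index 1: (3, 12)
  Index 2: (1, 12)
Therefore output = [(10, 10), (3, 12), (1, 12)].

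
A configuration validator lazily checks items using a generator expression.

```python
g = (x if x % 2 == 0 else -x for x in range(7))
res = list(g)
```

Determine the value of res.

Step 1: For each x in range(7), yield x if even, else -x:
  x=0: even, yield 0
  x=1: odd, yield -1
  x=2: even, yield 2
  x=3: odd, yield -3
  x=4: even, yield 4
  x=5: odd, yield -5
  x=6: even, yield 6
Therefore res = [0, -1, 2, -3, 4, -5, 6].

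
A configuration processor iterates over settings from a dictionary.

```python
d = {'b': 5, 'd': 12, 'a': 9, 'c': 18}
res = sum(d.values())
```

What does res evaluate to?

Step 1: d.values() = [5, 12, 9, 18].
Step 2: sum = 44.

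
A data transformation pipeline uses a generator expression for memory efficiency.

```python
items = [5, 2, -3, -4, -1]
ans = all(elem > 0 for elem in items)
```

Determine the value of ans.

Step 1: Check elem > 0 for each element in [5, 2, -3, -4, -1]:
  5 > 0: True
  2 > 0: True
  -3 > 0: False
  -4 > 0: False
  -1 > 0: False
Step 2: all() returns False.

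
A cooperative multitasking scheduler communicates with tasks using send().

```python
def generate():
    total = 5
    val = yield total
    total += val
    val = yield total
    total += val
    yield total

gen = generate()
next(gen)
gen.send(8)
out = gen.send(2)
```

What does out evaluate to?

Step 1: next() -> yield total=5.
Step 2: send(8) -> val=8, total = 5+8 = 13, yield 13.
Step 3: send(2) -> val=2, total = 13+2 = 15, yield 15.
Therefore out = 15.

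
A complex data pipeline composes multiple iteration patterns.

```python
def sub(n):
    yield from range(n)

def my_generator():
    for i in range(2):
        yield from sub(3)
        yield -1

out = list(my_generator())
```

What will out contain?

Step 1: For each i in range(2):
  i=0: yield from sub(3) -> [0, 1, 2], then yield -1
  i=1: yield from sub(3) -> [0, 1, 2], then yield -1
Therefore out = [0, 1, 2, -1, 0, 1, 2, -1].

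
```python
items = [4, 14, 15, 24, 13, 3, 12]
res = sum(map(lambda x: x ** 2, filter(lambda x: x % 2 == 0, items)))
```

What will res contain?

Step 1: Filter even numbers from [4, 14, 15, 24, 13, 3, 12]: [4, 14, 24, 12]
Step 2: Square each: [16, 196, 576, 144]
Step 3: Sum = 932.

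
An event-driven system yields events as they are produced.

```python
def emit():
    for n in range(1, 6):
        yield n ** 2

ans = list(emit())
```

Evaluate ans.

Step 1: For each n in range(1, 6), yield n**2:
  n=1: yield 1**2 = 1
  n=2: yield 2**2 = 4
  n=3: yield 3**2 = 9
  n=4: yield 4**2 = 16
  n=5: yield 5**2 = 25
Therefore ans = [1, 4, 9, 16, 25].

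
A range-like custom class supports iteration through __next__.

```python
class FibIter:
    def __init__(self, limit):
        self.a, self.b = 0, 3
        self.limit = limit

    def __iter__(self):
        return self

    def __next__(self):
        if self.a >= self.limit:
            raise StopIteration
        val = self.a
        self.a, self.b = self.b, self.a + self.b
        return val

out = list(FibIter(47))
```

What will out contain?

Step 1: Fibonacci-like sequence (a=0, b=3) until >= 47:
  Yield 0, then a,b = 3,3
  Yield 3, then a,b = 3,6
  Yield 3, then a,b = 6,9
  Yield 6, then a,b = 9,15
  Yield 9, then a,b = 15,24
  Yield 15, then a,b = 24,39
  Yield 24, then a,b = 39,63
  Yield 39, then a,b = 63,102
Step 2: 63 >= 47, stop.
Therefore out = [0, 3, 3, 6, 9, 15, 24, 39].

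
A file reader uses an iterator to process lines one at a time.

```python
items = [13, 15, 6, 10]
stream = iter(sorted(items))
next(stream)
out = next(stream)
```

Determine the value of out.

Step 1: sorted([13, 15, 6, 10]) = [6, 10, 13, 15].
Step 2: Create iterator and skip 1 elements.
Step 3: next() returns 10.
Therefore out = 10.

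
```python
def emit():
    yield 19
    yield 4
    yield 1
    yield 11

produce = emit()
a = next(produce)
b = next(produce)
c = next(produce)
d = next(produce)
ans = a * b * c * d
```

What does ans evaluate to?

Step 1: Create generator and consume all values:
  a = next(produce) = 19
  b = next(produce) = 4
  c = next(produce) = 1
  d = next(produce) = 11
Step 2: ans = 19 * 4 * 1 * 11 = 836.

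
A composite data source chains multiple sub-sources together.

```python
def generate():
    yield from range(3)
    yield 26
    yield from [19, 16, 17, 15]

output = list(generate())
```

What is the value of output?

Step 1: Trace yields in order:
  yield 0
  yield 1
  yield 2
  yield 26
  yield 19
  yield 16
  yield 17
  yield 15
Therefore output = [0, 1, 2, 26, 19, 16, 17, 15].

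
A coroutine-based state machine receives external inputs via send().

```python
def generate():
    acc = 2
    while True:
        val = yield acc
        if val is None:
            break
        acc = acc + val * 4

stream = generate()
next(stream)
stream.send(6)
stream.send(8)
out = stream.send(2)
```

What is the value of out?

Step 1: next() -> yield acc=2.
Step 2: send(6) -> val=6, acc = 2 + 6*4 = 26, yield 26.
Step 3: send(8) -> val=8, acc = 26 + 8*4 = 58, yield 58.
Step 4: send(2) -> val=2, acc = 58 + 2*4 = 66, yield 66.
Therefore out = 66.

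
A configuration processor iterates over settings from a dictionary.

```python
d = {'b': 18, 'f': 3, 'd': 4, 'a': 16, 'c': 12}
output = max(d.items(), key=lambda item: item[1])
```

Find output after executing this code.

Step 1: Find item with maximum value:
  ('b', 18)
  ('f', 3)
  ('d', 4)
  ('a', 16)
  ('c', 12)
Step 2: Maximum value is 18 at key 'b'.
Therefore output = ('b', 18).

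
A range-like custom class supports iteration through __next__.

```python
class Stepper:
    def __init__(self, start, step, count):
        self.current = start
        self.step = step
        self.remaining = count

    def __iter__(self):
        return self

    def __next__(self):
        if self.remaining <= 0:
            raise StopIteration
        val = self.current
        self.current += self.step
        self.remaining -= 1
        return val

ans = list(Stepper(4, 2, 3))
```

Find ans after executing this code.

Step 1: Stepper starts at 4, increments by 2, for 3 steps:
  Yield 4, then current += 2
  Yield 6, then current += 2
  Yield 8, then current += 2
Therefore ans = [4, 6, 8].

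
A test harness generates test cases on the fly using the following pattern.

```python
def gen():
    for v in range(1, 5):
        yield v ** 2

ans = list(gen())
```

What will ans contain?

Step 1: For each v in range(1, 5), yield v**2:
  v=1: yield 1**2 = 1
  v=2: yield 2**2 = 4
  v=3: yield 3**2 = 9
  v=4: yield 4**2 = 16
Therefore ans = [1, 4, 9, 16].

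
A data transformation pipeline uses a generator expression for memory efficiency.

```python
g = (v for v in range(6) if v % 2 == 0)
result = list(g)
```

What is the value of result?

Step 1: Filter range(6) keeping only even values:
  v=0: even, included
  v=1: odd, excluded
  v=2: even, included
  v=3: odd, excluded
  v=4: even, included
  v=5: odd, excluded
Therefore result = [0, 2, 4].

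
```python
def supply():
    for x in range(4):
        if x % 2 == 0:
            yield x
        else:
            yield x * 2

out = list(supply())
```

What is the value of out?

Step 1: For each x in range(4), yield x if even, else x*2:
  x=0 (even): yield 0
  x=1 (odd): yield 1*2 = 2
  x=2 (even): yield 2
  x=3 (odd): yield 3*2 = 6
Therefore out = [0, 2, 2, 6].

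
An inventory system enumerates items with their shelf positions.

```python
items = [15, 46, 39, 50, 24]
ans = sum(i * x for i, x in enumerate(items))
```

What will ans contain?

Step 1: Compute i * x for each (i, x) in enumerate([15, 46, 39, 50, 24]):
  i=0, x=15: 0*15 = 0
  i=1, x=46: 1*46 = 46
  i=2, x=39: 2*39 = 78
  i=3, x=50: 3*50 = 150
  i=4, x=24: 4*24 = 96
Step 2: sum = 0 + 46 + 78 + 150 + 96 = 370.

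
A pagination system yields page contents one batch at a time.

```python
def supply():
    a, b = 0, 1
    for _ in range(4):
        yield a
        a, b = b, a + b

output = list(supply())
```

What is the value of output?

Step 1: Fibonacci-like sequence starting with a=0, b=1:
  Iteration 1: yield a=0, then a,b = 1,1
  Iteration 2: yield a=1, then a,b = 1,2
  Iteration 3: yield a=1, then a,b = 2,3
  Iteration 4: yield a=2, then a,b = 3,5
Therefore output = [0, 1, 1, 2].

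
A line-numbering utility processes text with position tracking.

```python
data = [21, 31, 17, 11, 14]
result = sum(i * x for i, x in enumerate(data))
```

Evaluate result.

Step 1: Compute i * x for each (i, x) in enumerate([21, 31, 17, 11, 14]):
  i=0, x=21: 0*21 = 0
  i=1, x=31: 1*31 = 31
  i=2, x=17: 2*17 = 34
  i=3, x=11: 3*11 = 33
  i=4, x=14: 4*14 = 56
Step 2: sum = 0 + 31 + 34 + 33 + 56 = 154.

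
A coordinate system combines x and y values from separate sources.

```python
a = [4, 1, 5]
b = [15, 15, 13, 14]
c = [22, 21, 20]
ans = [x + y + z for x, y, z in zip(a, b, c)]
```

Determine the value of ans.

Step 1: zip three lists (truncates to shortest, len=3):
  4 + 15 + 22 = 41
  1 + 15 + 21 = 37
  5 + 13 + 20 = 38
Therefore ans = [41, 37, 38].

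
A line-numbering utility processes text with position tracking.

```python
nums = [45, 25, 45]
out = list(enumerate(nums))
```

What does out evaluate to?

Step 1: enumerate pairs each element with its index:
  (0, 45)
  (1, 25)
  (2, 45)
Therefore out = [(0, 45), (1, 25), (2, 45)].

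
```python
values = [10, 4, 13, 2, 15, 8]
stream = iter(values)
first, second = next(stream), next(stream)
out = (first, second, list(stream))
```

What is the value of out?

Step 1: Create iterator over [10, 4, 13, 2, 15, 8].
Step 2: first = 10, second = 4.
Step 3: Remaining elements: [13, 2, 15, 8].
Therefore out = (10, 4, [13, 2, 15, 8]).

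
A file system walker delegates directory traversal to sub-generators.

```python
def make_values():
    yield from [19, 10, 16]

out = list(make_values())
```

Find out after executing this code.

Step 1: yield from delegates to the iterable, yielding each element.
Step 2: Collected values: [19, 10, 16].
Therefore out = [19, 10, 16].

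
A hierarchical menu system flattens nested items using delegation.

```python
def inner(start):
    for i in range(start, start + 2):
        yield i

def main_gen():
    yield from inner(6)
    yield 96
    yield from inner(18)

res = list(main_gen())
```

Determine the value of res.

Step 1: main_gen() delegates to inner(6):
  yield 6
  yield 7
Step 2: yield 96
Step 3: Delegates to inner(18):
  yield 18
  yield 19
Therefore res = [6, 7, 96, 18, 19].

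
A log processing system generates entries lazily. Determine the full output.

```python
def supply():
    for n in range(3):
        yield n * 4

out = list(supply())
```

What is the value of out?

Step 1: For each n in range(3), yield n * 4:
  n=0: yield 0 * 4 = 0
  n=1: yield 1 * 4 = 4
  n=2: yield 2 * 4 = 8
Therefore out = [0, 4, 8].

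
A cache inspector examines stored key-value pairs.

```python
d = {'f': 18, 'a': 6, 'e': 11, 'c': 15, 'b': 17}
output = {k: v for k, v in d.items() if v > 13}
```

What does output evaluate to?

Step 1: Filter items where value > 13:
  'f': 18 > 13: kept
  'a': 6 <= 13: removed
  'e': 11 <= 13: removed
  'c': 15 > 13: kept
  'b': 17 > 13: kept
Therefore output = {'f': 18, 'c': 15, 'b': 17}.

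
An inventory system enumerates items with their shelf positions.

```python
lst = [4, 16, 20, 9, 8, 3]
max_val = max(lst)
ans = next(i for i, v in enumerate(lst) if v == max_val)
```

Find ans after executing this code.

Step 1: max([4, 16, 20, 9, 8, 3]) = 20.
Step 2: Find first index where value == 20:
  Index 0: 4 != 20
  Index 1: 16 != 20
  Index 2: 20 == 20, found!
Therefore ans = 2.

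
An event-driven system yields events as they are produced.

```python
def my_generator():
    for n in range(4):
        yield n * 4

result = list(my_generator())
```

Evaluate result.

Step 1: For each n in range(4), yield n * 4:
  n=0: yield 0 * 4 = 0
  n=1: yield 1 * 4 = 4
  n=2: yield 2 * 4 = 8
  n=3: yield 3 * 4 = 12
Therefore result = [0, 4, 8, 12].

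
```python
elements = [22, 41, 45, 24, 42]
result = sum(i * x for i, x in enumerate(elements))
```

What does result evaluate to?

Step 1: Compute i * x for each (i, x) in enumerate([22, 41, 45, 24, 42]):
  i=0, x=22: 0*22 = 0
  i=1, x=41: 1*41 = 41
  i=2, x=45: 2*45 = 90
  i=3, x=24: 3*24 = 72
  i=4, x=42: 4*42 = 168
Step 2: sum = 0 + 41 + 90 + 72 + 168 = 371.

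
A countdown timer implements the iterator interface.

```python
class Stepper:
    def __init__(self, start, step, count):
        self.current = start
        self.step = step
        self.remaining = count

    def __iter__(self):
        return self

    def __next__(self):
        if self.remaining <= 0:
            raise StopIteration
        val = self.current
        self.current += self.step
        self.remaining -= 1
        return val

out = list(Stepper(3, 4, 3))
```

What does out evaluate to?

Step 1: Stepper starts at 3, increments by 4, for 3 steps:
  Yield 3, then current += 4
  Yield 7, then current += 4
  Yield 11, then current += 4
Therefore out = [3, 7, 11].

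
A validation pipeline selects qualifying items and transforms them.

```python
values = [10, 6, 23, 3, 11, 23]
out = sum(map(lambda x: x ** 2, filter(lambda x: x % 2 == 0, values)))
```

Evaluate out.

Step 1: Filter even numbers from [10, 6, 23, 3, 11, 23]: [10, 6]
Step 2: Square each: [100, 36]
Step 3: Sum = 136.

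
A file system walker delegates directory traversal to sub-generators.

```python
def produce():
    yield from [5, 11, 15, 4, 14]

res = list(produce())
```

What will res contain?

Step 1: yield from delegates to the iterable, yielding each element.
Step 2: Collected values: [5, 11, 15, 4, 14].
Therefore res = [5, 11, 15, 4, 14].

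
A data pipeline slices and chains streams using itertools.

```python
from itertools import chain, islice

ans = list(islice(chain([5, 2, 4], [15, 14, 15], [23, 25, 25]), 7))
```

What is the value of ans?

Step 1: chain([5, 2, 4], [15, 14, 15], [23, 25, 25]) = [5, 2, 4, 15, 14, 15, 23, 25, 25].
Step 2: islice takes first 7 elements: [5, 2, 4, 15, 14, 15, 23].
Therefore ans = [5, 2, 4, 15, 14, 15, 23].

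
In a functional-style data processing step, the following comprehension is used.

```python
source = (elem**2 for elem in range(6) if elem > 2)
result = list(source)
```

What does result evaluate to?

Step 1: For range(6), keep elem > 2, then square:
  elem=0: 0 <= 2, excluded
  elem=1: 1 <= 2, excluded
  elem=2: 2 <= 2, excluded
  elem=3: 3 > 2, yield 3**2 = 9
  elem=4: 4 > 2, yield 4**2 = 16
  elem=5: 5 > 2, yield 5**2 = 25
Therefore result = [9, 16, 25].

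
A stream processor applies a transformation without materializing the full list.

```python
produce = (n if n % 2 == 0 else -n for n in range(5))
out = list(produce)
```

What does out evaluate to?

Step 1: For each n in range(5), yield n if even, else -n:
  n=0: even, yield 0
  n=1: odd, yield -1
  n=2: even, yield 2
  n=3: odd, yield -3
  n=4: even, yield 4
Therefore out = [0, -1, 2, -3, 4].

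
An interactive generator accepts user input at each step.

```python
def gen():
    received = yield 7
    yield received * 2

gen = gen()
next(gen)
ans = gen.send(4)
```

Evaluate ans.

Step 1: next(gen) advances to first yield, producing 7.
Step 2: send(4) resumes, received = 4.
Step 3: yield received * 2 = 4 * 2 = 8.
Therefore ans = 8.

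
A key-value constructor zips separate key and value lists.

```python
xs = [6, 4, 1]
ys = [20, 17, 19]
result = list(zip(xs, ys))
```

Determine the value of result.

Step 1: zip pairs elements at same index:
  Index 0: (6, 20)
  Index 1: (4, 17)
  Index 2: (1, 19)
Therefore result = [(6, 20), (4, 17), (1, 19)].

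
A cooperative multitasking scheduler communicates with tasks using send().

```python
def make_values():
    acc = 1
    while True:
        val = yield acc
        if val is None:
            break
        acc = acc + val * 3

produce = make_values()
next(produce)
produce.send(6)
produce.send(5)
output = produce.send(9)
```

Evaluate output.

Step 1: next() -> yield acc=1.
Step 2: send(6) -> val=6, acc = 1 + 6*3 = 19, yield 19.
Step 3: send(5) -> val=5, acc = 19 + 5*3 = 34, yield 34.
Step 4: send(9) -> val=9, acc = 34 + 9*3 = 61, yield 61.
Therefore output = 61.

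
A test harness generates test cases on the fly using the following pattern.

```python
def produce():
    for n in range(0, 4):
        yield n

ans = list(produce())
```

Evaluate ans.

Step 1: The generator yields each value from range(0, 4).
Step 2: list() consumes all yields: [0, 1, 2, 3].
Therefore ans = [0, 1, 2, 3].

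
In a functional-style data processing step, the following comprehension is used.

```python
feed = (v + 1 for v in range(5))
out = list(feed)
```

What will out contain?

Step 1: For each v in range(5), compute v+1:
  v=0: 0+1 = 1
  v=1: 1+1 = 2
  v=2: 2+1 = 3
  v=3: 3+1 = 4
  v=4: 4+1 = 5
Therefore out = [1, 2, 3, 4, 5].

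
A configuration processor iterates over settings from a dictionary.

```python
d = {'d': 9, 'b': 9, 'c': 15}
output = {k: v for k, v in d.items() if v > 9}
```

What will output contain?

Step 1: Filter items where value > 9:
  'd': 9 <= 9: removed
  'b': 9 <= 9: removed
  'c': 15 > 9: kept
Therefore output = {'c': 15}.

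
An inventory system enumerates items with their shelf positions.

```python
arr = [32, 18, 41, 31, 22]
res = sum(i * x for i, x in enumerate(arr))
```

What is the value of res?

Step 1: Compute i * x for each (i, x) in enumerate([32, 18, 41, 31, 22]):
  i=0, x=32: 0*32 = 0
  i=1, x=18: 1*18 = 18
  i=2, x=41: 2*41 = 82
  i=3, x=31: 3*31 = 93
  i=4, x=22: 4*22 = 88
Step 2: sum = 0 + 18 + 82 + 93 + 88 = 281.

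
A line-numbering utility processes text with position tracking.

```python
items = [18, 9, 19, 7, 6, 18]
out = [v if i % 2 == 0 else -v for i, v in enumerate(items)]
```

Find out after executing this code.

Step 1: For each (i, v), keep v if i is even, negate if odd:
  i=0 (even): keep 18
  i=1 (odd): negate to -9
  i=2 (even): keep 19
  i=3 (odd): negate to -7
  i=4 (even): keep 6
  i=5 (odd): negate to -18
Therefore out = [18, -9, 19, -7, 6, -18].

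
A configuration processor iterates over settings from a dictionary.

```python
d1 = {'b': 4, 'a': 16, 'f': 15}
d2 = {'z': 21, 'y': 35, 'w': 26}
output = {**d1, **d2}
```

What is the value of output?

Step 1: Merge d1 and d2 (d2 values override on key conflicts).
Step 2: d1 has keys ['b', 'a', 'f'], d2 has keys ['z', 'y', 'w'].
Therefore output = {'b': 4, 'a': 16, 'f': 15, 'z': 21, 'y': 35, 'w': 26}.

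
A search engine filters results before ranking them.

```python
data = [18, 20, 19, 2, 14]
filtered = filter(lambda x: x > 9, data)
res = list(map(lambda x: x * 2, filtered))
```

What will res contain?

Step 1: Filter data for elements > 9:
  18: kept
  20: kept
  19: kept
  2: removed
  14: kept
Step 2: Map x * 2 on filtered [18, 20, 19, 14]:
  18 -> 36
  20 -> 40
  19 -> 38
  14 -> 28
Therefore res = [36, 40, 38, 28].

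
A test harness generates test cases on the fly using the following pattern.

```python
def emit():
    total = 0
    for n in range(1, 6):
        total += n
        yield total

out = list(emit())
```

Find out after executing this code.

Step 1: Generator accumulates running sum:
  n=1: total = 1, yield 1
  n=2: total = 3, yield 3
  n=3: total = 6, yield 6
  n=4: total = 10, yield 10
  n=5: total = 15, yield 15
Therefore out = [1, 3, 6, 10, 15].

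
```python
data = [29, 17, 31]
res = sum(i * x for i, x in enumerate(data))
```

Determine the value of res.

Step 1: Compute i * x for each (i, x) in enumerate([29, 17, 31]):
  i=0, x=29: 0*29 = 0
  i=1, x=17: 1*17 = 17
  i=2, x=31: 2*31 = 62
Step 2: sum = 0 + 17 + 62 = 79.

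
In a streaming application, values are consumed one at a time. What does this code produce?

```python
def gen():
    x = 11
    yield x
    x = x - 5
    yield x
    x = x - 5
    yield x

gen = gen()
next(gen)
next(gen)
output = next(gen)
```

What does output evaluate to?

Step 1: Trace through generator execution:
  Yield 1: x starts at 11, yield 11
  Yield 2: x = 11 - 5 = 6, yield 6
  Yield 3: x = 6 - 5 = 1, yield 1
Step 2: First next() gets 11, second next() gets the second value, third next() yields 1.
Therefore output = 1.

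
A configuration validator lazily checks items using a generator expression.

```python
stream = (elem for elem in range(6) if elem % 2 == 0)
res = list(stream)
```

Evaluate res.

Step 1: Filter range(6) keeping only even values:
  elem=0: even, included
  elem=1: odd, excluded
  elem=2: even, included
  elem=3: odd, excluded
  elem=4: even, included
  elem=5: odd, excluded
Therefore res = [0, 2, 4].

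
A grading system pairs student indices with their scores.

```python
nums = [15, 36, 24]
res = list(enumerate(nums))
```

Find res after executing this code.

Step 1: enumerate pairs each element with its index:
  (0, 15)
  (1, 36)
  (2, 24)
Therefore res = [(0, 15), (1, 36), (2, 24)].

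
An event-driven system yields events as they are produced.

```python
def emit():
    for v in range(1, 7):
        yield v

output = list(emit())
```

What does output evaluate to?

Step 1: The generator yields each value from range(1, 7).
Step 2: list() consumes all yields: [1, 2, 3, 4, 5, 6].
Therefore output = [1, 2, 3, 4, 5, 6].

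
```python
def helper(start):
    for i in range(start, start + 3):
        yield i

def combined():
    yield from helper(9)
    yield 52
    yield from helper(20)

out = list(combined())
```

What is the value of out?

Step 1: combined() delegates to helper(9):
  yield 9
  yield 10
  yield 11
Step 2: yield 52
Step 3: Delegates to helper(20):
  yield 20
  yield 21
  yield 22
Therefore out = [9, 10, 11, 52, 20, 21, 22].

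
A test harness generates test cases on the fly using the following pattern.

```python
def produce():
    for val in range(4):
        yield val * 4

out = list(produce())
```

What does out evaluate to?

Step 1: For each val in range(4), yield val * 4:
  val=0: yield 0 * 4 = 0
  val=1: yield 1 * 4 = 4
  val=2: yield 2 * 4 = 8
  val=3: yield 3 * 4 = 12
Therefore out = [0, 4, 8, 12].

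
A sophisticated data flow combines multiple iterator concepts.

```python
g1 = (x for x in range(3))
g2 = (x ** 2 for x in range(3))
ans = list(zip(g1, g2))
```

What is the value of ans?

Step 1: g1 produces [0, 1, 2].
Step 2: g2 produces [0, 1, 4].
Step 3: zip pairs them: [(0, 0), (1, 1), (2, 4)].
Therefore ans = [(0, 0), (1, 1), (2, 4)].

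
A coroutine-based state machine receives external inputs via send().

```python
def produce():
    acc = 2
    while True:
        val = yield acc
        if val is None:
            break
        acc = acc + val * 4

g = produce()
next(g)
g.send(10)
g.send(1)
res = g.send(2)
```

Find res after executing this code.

Step 1: next() -> yield acc=2.
Step 2: send(10) -> val=10, acc = 2 + 10*4 = 42, yield 42.
Step 3: send(1) -> val=1, acc = 42 + 1*4 = 46, yield 46.
Step 4: send(2) -> val=2, acc = 46 + 2*4 = 54, yield 54.
Therefore res = 54.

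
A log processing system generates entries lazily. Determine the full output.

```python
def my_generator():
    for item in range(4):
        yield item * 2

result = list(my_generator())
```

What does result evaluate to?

Step 1: For each item in range(4), yield item * 2:
  item=0: yield 0 * 2 = 0
  item=1: yield 1 * 2 = 2
  item=2: yield 2 * 2 = 4
  item=3: yield 3 * 2 = 6
Therefore result = [0, 2, 4, 6].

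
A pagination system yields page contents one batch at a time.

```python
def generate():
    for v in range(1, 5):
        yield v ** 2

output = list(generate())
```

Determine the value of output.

Step 1: For each v in range(1, 5), yield v**2:
  v=1: yield 1**2 = 1
  v=2: yield 2**2 = 4
  v=3: yield 3**2 = 9
  v=4: yield 4**2 = 16
Therefore output = [1, 4, 9, 16].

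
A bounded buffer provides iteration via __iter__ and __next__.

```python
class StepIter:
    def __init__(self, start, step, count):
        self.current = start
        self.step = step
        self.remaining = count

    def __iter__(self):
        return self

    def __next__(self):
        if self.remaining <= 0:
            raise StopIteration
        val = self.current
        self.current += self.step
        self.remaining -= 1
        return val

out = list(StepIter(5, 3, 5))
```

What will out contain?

Step 1: StepIter starts at 5, increments by 3, for 5 steps:
  Yield 5, then current += 3
  Yield 8, then current += 3
  Yield 11, then current += 3
  Yield 14, then current += 3
  Yield 17, then current += 3
Therefore out = [5, 8, 11, 14, 17].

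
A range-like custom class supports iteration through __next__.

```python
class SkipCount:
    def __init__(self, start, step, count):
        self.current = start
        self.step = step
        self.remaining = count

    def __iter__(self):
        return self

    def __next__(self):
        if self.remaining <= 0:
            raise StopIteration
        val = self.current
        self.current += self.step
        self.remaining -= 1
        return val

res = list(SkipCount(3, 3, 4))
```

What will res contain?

Step 1: SkipCount starts at 3, increments by 3, for 4 steps:
  Yield 3, then current += 3
  Yield 6, then current += 3
  Yield 9, then current += 3
  Yield 12, then current += 3
Therefore res = [3, 6, 9, 12].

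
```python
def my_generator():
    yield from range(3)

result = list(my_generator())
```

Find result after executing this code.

Step 1: yield from delegates to the iterable, yielding each element.
Step 2: Collected values: [0, 1, 2].
Therefore result = [0, 1, 2].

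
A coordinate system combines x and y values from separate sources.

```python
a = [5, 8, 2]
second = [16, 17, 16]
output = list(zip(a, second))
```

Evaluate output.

Step 1: zip pairs elements at same index:
  Index 0: (5, 16)
  Index 1: (8, 17)
  Index 2: (2, 16)
Therefore output = [(5, 16), (8, 17), (2, 16)].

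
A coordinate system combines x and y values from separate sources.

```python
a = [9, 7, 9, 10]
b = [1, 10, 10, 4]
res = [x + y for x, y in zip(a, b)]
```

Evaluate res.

Step 1: Add corresponding elements:
  9 + 1 = 10
  7 + 10 = 17
  9 + 10 = 19
  10 + 4 = 14
Therefore res = [10, 17, 19, 14].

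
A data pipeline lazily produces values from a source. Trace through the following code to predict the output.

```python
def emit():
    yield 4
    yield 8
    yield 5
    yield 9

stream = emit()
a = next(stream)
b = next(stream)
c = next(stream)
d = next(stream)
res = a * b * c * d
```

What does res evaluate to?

Step 1: Create generator and consume all values:
  a = next(stream) = 4
  b = next(stream) = 8
  c = next(stream) = 5
  d = next(stream) = 9
Step 2: res = 4 * 8 * 5 * 9 = 1440.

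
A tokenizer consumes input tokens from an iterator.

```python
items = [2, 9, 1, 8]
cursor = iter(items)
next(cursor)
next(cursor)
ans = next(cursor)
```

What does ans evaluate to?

Step 1: Create iterator over [2, 9, 1, 8].
Step 2: next() consumes 2.
Step 3: next() consumes 9.
Step 4: next() returns 1.
Therefore ans = 1.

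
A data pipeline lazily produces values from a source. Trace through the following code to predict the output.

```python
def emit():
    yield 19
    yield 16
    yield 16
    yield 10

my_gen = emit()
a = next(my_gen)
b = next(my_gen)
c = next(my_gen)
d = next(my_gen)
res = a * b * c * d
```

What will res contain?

Step 1: Create generator and consume all values:
  a = next(my_gen) = 19
  b = next(my_gen) = 16
  c = next(my_gen) = 16
  d = next(my_gen) = 10
Step 2: res = 19 * 16 * 16 * 10 = 48640.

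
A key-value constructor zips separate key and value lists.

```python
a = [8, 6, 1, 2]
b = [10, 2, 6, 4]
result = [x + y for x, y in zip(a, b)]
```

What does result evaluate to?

Step 1: Add corresponding elements:
  8 + 10 = 18
  6 + 2 = 8
  1 + 6 = 7
  2 + 4 = 6
Therefore result = [18, 8, 7, 6].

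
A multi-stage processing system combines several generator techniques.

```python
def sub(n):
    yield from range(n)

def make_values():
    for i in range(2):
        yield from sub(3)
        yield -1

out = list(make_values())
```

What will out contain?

Step 1: For each i in range(2):
  i=0: yield from sub(3) -> [0, 1, 2], then yield -1
  i=1: yield from sub(3) -> [0, 1, 2], then yield -1
Therefore out = [0, 1, 2, -1, 0, 1, 2, -1].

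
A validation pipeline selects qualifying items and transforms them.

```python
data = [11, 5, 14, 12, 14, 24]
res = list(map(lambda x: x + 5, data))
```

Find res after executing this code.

Step 1: Apply lambda x: x + 5 to each element:
  11 -> 16
  5 -> 10
  14 -> 19
  12 -> 17
  14 -> 19
  24 -> 29
Therefore res = [16, 10, 19, 17, 19, 29].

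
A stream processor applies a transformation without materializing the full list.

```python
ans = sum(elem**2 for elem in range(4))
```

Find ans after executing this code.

Step 1: Compute elem**2 for each elem in range(4):
  elem=0: 0**2 = 0
  elem=1: 1**2 = 1
  elem=2: 2**2 = 4
  elem=3: 3**2 = 9
Step 2: sum = 0 + 1 + 4 + 9 = 14.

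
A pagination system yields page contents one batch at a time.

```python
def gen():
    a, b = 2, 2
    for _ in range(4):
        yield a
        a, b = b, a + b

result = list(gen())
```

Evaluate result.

Step 1: Fibonacci-like sequence starting with a=2, b=2:
  Iteration 1: yield a=2, then a,b = 2,4
  Iteration 2: yield a=2, then a,b = 4,6
  Iteration 3: yield a=4, then a,b = 6,10
  Iteration 4: yield a=6, then a,b = 10,16
Therefore result = [2, 2, 4, 6].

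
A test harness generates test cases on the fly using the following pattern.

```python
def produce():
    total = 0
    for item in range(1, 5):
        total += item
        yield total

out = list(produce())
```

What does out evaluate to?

Step 1: Generator accumulates running sum:
  item=1: total = 1, yield 1
  item=2: total = 3, yield 3
  item=3: total = 6, yield 6
  item=4: total = 10, yield 10
Therefore out = [1, 3, 6, 10].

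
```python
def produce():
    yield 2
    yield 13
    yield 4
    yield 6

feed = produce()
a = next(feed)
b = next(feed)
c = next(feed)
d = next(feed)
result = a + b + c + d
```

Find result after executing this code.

Step 1: Create generator and consume all values:
  a = next(feed) = 2
  b = next(feed) = 13
  c = next(feed) = 4
  d = next(feed) = 6
Step 2: result = 2 + 13 + 4 + 6 = 25.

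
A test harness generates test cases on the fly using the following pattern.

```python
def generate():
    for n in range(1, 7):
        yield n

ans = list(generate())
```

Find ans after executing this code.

Step 1: The generator yields each value from range(1, 7).
Step 2: list() consumes all yields: [1, 2, 3, 4, 5, 6].
Therefore ans = [1, 2, 3, 4, 5, 6].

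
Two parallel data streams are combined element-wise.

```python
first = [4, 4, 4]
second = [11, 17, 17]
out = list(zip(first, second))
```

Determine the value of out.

Step 1: zip pairs elements at same index:
  Index 0: (4, 11)
  Index 1: (4, 17)
  Index 2: (4, 17)
Therefore out = [(4, 11), (4, 17), (4, 17)].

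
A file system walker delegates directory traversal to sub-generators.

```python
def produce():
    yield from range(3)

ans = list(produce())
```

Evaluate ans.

Step 1: yield from delegates to the iterable, yielding each element.
Step 2: Collected values: [0, 1, 2].
Therefore ans = [0, 1, 2].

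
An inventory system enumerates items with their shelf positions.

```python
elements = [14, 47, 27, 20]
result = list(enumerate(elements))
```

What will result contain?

Step 1: enumerate pairs each element with its index:
  (0, 14)
  (1, 47)
  (2, 27)
  (3, 20)
Therefore result = [(0, 14), (1, 47), (2, 27), (3, 20)].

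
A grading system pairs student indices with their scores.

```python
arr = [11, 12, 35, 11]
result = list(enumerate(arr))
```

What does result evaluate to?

Step 1: enumerate pairs each element with its index:
  (0, 11)
  (1, 12)
  (2, 35)
  (3, 11)
Therefore result = [(0, 11), (1, 12), (2, 35), (3, 11)].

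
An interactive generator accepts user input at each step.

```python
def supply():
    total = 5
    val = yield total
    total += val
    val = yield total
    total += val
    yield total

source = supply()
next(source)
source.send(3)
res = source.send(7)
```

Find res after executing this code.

Step 1: next() -> yield total=5.
Step 2: send(3) -> val=3, total = 5+3 = 8, yield 8.
Step 3: send(7) -> val=7, total = 8+7 = 15, yield 15.
Therefore res = 15.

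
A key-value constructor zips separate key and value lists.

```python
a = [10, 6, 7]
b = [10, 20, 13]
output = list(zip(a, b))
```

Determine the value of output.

Step 1: zip pairs elements at same index:
  Index 0: (10, 10)
  Index 1: (6, 20)
  Index 2: (7, 13)
Therefore output = [(10, 10), (6, 20), (7, 13)].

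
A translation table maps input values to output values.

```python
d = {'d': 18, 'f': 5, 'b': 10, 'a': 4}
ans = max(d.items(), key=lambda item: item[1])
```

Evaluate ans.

Step 1: Find item with maximum value:
  ('d', 18)
  ('f', 5)
  ('b', 10)
  ('a', 4)
Step 2: Maximum value is 18 at key 'd'.
Therefore ans = ('d', 18).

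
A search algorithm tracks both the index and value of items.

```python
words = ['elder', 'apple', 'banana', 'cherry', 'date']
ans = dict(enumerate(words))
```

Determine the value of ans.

Step 1: enumerate pairs indices with words:
  0 -> 'elder'
  1 -> 'apple'
  2 -> 'banana'
  3 -> 'cherry'
  4 -> 'date'
Therefore ans = {0: 'elder', 1: 'apple', 2: 'banana', 3: 'cherry', 4: 'date'}.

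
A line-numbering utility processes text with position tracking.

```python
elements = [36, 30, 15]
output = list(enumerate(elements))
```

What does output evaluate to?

Step 1: enumerate pairs each element with its index:
  (0, 36)
  (1, 30)
  (2, 15)
Therefore output = [(0, 36), (1, 30), (2, 15)].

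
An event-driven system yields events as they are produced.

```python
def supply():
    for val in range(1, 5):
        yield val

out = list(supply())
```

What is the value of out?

Step 1: The generator yields each value from range(1, 5).
Step 2: list() consumes all yields: [1, 2, 3, 4].
Therefore out = [1, 2, 3, 4].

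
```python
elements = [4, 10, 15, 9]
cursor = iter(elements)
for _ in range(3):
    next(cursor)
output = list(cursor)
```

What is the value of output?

Step 1: Create iterator over [4, 10, 15, 9].
Step 2: Advance 3 positions (consuming [4, 10, 15]).
Step 3: list() collects remaining elements: [9].
Therefore output = [9].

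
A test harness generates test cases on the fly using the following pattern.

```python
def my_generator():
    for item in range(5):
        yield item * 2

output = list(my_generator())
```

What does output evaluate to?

Step 1: For each item in range(5), yield item * 2:
  item=0: yield 0 * 2 = 0
  item=1: yield 1 * 2 = 2
  item=2: yield 2 * 2 = 4
  item=3: yield 3 * 2 = 6
  item=4: yield 4 * 2 = 8
Therefore output = [0, 2, 4, 6, 8].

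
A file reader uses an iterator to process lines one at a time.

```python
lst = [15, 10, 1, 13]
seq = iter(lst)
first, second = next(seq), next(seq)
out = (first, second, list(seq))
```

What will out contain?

Step 1: Create iterator over [15, 10, 1, 13].
Step 2: first = 15, second = 10.
Step 3: Remaining elements: [1, 13].
Therefore out = (15, 10, [1, 13]).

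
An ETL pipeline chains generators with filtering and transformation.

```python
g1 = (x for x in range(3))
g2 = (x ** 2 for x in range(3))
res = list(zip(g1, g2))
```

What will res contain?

Step 1: g1 produces [0, 1, 2].
Step 2: g2 produces [0, 1, 4].
Step 3: zip pairs them: [(0, 0), (1, 1), (2, 4)].
Therefore res = [(0, 0), (1, 1), (2, 4)].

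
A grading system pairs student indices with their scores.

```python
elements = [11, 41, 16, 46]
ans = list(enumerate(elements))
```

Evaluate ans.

Step 1: enumerate pairs each element with its index:
  (0, 11)
  (1, 41)
  (2, 16)
  (3, 46)
Therefore ans = [(0, 11), (1, 41), (2, 16), (3, 46)].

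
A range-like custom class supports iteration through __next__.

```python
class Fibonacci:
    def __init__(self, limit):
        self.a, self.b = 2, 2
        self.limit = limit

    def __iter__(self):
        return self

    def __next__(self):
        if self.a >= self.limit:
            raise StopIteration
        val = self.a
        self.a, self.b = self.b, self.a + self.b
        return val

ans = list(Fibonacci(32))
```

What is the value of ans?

Step 1: Fibonacci-like sequence (a=2, b=2) until >= 32:
  Yield 2, then a,b = 2,4
  Yield 2, then a,b = 4,6
  Yield 4, then a,b = 6,10
  Yield 6, then a,b = 10,16
  Yield 10, then a,b = 16,26
  Yield 16, then a,b = 26,42
  Yield 26, then a,b = 42,68
Step 2: 42 >= 32, stop.
Therefore ans = [2, 2, 4, 6, 10, 16, 26].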